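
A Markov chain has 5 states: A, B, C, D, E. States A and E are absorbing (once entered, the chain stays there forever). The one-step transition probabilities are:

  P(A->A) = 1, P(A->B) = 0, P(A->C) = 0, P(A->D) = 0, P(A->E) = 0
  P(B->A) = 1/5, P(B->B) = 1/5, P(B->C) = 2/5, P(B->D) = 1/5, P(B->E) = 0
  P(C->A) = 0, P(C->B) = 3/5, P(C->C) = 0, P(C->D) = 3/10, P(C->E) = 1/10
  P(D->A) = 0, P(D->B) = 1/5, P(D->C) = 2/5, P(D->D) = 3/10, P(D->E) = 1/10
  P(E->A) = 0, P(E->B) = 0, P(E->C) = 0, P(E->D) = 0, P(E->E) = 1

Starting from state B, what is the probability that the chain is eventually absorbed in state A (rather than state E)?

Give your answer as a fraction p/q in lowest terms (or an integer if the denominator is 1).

Answer: 29/46

Derivation:
Let a_i = P(absorbed in A | start in state i).
Boundary conditions: a_A = 1, a_E = 0.
For each transient state i, a_i = sum_j P(i->j) * a_j:
  a_B = 1/5*a_A + 1/5*a_B + 2/5*a_C + 1/5*a_D + 0*a_E
  a_C = 0*a_A + 3/5*a_B + 0*a_C + 3/10*a_D + 1/10*a_E
  a_D = 0*a_A + 1/5*a_B + 2/5*a_C + 3/10*a_D + 1/10*a_E

Substituting a_A = 1 and a_E = 0, rearrange to (I - Q) a = r where r[i] = P(i -> A):
  [4/5, -2/5, -1/5] . (a_B, a_C, a_D) = 1/5
  [-3/5, 1, -3/10] . (a_B, a_C, a_D) = 0
  [-1/5, -2/5, 7/10] . (a_B, a_C, a_D) = 0

Solving yields:
  a_B = 29/46
  a_C = 12/23
  a_D = 11/23

Starting state is B, so the absorption probability is a_B = 29/46.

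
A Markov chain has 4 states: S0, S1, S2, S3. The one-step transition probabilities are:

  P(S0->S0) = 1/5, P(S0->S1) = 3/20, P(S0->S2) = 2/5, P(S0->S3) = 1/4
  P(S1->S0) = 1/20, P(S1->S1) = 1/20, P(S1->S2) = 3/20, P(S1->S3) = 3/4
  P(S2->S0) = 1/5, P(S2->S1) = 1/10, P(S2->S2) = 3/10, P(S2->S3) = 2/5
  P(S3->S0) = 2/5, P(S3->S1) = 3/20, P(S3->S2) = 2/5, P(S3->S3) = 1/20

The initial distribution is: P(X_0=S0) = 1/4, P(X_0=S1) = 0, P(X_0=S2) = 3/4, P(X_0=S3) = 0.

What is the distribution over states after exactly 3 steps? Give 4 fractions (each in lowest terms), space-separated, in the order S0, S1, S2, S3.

Propagating the distribution step by step (d_{t+1} = d_t * P):
d_0 = (S0=1/4, S1=0, S2=3/4, S3=0)
  d_1[S0] = 1/4*1/5 + 0*1/20 + 3/4*1/5 + 0*2/5 = 1/5
  d_1[S1] = 1/4*3/20 + 0*1/20 + 3/4*1/10 + 0*3/20 = 9/80
  d_1[S2] = 1/4*2/5 + 0*3/20 + 3/4*3/10 + 0*2/5 = 13/40
  d_1[S3] = 1/4*1/4 + 0*3/4 + 3/4*2/5 + 0*1/20 = 29/80
d_1 = (S0=1/5, S1=9/80, S2=13/40, S3=29/80)
  d_2[S0] = 1/5*1/5 + 9/80*1/20 + 13/40*1/5 + 29/80*2/5 = 409/1600
  d_2[S1] = 1/5*3/20 + 9/80*1/20 + 13/40*1/10 + 29/80*3/20 = 49/400
  d_2[S2] = 1/5*2/5 + 9/80*3/20 + 13/40*3/10 + 29/80*2/5 = 543/1600
  d_2[S3] = 1/5*1/4 + 9/80*3/4 + 13/40*2/5 + 29/80*1/20 = 113/400
d_2 = (S0=409/1600, S1=49/400, S2=543/1600, S3=113/400)
  d_3[S0] = 409/1600*1/5 + 49/400*1/20 + 543/1600*1/5 + 113/400*2/5 = 381/1600
  d_3[S1] = 409/1600*3/20 + 49/400*1/20 + 543/1600*1/10 + 113/400*3/20 = 773/6400
  d_3[S2] = 409/1600*2/5 + 49/400*3/20 + 543/1600*3/10 + 113/400*2/5 = 5367/16000
  d_3[S3] = 409/1600*1/4 + 49/400*3/4 + 543/1600*2/5 + 113/400*1/20 = 9781/32000
d_3 = (S0=381/1600, S1=773/6400, S2=5367/16000, S3=9781/32000)

Answer: 381/1600 773/6400 5367/16000 9781/32000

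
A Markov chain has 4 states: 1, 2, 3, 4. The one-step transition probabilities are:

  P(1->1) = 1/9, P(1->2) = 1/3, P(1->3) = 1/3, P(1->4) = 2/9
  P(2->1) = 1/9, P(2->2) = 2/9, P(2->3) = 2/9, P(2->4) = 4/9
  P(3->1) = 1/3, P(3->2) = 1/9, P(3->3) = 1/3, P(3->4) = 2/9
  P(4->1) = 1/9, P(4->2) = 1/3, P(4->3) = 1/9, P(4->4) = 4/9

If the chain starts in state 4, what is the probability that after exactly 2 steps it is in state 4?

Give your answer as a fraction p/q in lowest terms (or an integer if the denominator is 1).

Computing P^2 by repeated multiplication:
P^1 =
  1: [1/9, 1/3, 1/3, 2/9]
  2: [1/9, 2/9, 2/9, 4/9]
  3: [1/3, 1/9, 1/3, 2/9]
  4: [1/9, 1/3, 1/9, 4/9]
P^2 =
  1: [5/27, 2/9, 20/81, 28/81]
  2: [13/81, 7/27, 17/81, 10/27]
  3: [5/27, 20/81, 22/81, 8/27]
  4: [11/81, 22/81, 16/81, 32/81]

(P^2)[4 -> 4] = 32/81

Answer: 32/81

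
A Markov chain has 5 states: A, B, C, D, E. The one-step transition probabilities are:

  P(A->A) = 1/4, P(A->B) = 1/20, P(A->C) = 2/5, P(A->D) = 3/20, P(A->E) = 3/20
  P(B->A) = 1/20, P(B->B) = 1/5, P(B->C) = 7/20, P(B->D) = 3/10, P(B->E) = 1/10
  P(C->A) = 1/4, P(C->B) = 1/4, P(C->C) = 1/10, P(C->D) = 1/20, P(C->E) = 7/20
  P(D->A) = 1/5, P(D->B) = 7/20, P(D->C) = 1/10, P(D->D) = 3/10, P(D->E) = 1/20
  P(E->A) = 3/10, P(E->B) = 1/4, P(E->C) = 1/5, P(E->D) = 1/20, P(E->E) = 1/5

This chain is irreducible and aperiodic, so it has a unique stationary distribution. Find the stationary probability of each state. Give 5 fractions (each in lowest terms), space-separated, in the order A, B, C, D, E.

Answer: 28407/136726 14651/68363 31959/136726 11335/68363 12194/68363

Derivation:
The stationary distribution satisfies pi = pi * P, i.e.:
  pi_A = 1/4*pi_A + 1/20*pi_B + 1/4*pi_C + 1/5*pi_D + 3/10*pi_E
  pi_B = 1/20*pi_A + 1/5*pi_B + 1/4*pi_C + 7/20*pi_D + 1/4*pi_E
  pi_C = 2/5*pi_A + 7/20*pi_B + 1/10*pi_C + 1/10*pi_D + 1/5*pi_E
  pi_D = 3/20*pi_A + 3/10*pi_B + 1/20*pi_C + 3/10*pi_D + 1/20*pi_E
  pi_E = 3/20*pi_A + 1/10*pi_B + 7/20*pi_C + 1/20*pi_D + 1/5*pi_E
with normalization: pi_A + pi_B + pi_C + pi_D + pi_E = 1.

Using the first 4 balance equations plus normalization, the linear system A*pi = b is:
  [-3/4, 1/20, 1/4, 1/5, 3/10] . pi = 0
  [1/20, -4/5, 1/4, 7/20, 1/4] . pi = 0
  [2/5, 7/20, -9/10, 1/10, 1/5] . pi = 0
  [3/20, 3/10, 1/20, -7/10, 1/20] . pi = 0
  [1, 1, 1, 1, 1] . pi = 1

Solving yields:
  pi_A = 28407/136726
  pi_B = 14651/68363
  pi_C = 31959/136726
  pi_D = 11335/68363
  pi_E = 12194/68363

Verification (pi * P):
  28407/136726*1/4 + 14651/68363*1/20 + 31959/136726*1/4 + 11335/68363*1/5 + 12194/68363*3/10 = 28407/136726 = pi_A  (ok)
  28407/136726*1/20 + 14651/68363*1/5 + 31959/136726*1/4 + 11335/68363*7/20 + 12194/68363*1/4 = 14651/68363 = pi_B  (ok)
  28407/136726*2/5 + 14651/68363*7/20 + 31959/136726*1/10 + 11335/68363*1/10 + 12194/68363*1/5 = 31959/136726 = pi_C  (ok)
  28407/136726*3/20 + 14651/68363*3/10 + 31959/136726*1/20 + 11335/68363*3/10 + 12194/68363*1/20 = 11335/68363 = pi_D  (ok)
  28407/136726*3/20 + 14651/68363*1/10 + 31959/136726*7/20 + 11335/68363*1/20 + 12194/68363*1/5 = 12194/68363 = pi_E  (ok)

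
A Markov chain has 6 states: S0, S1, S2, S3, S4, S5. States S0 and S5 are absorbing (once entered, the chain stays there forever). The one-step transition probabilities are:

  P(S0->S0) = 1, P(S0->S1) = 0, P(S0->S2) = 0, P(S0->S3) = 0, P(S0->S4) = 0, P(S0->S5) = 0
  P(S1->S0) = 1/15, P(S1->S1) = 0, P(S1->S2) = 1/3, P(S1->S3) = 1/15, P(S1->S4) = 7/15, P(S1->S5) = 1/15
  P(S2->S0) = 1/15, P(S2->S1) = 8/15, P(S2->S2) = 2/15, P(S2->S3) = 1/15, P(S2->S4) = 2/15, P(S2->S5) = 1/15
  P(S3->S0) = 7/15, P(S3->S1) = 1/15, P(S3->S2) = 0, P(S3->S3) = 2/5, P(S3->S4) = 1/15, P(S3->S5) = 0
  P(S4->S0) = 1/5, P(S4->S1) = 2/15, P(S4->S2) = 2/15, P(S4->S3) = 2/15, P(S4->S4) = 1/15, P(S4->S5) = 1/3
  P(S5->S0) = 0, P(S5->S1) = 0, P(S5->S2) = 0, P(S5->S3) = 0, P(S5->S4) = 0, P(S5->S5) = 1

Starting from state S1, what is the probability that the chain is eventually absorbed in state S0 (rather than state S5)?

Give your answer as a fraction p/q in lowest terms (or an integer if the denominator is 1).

Answer: 8351/15308

Derivation:
Let a_i = P(absorbed in S0 | start in state i).
Boundary conditions: a_S0 = 1, a_S5 = 0.
For each transient state i, a_i = sum_j P(i->j) * a_j:
  a_S1 = 1/15*a_S0 + 0*a_S1 + 1/3*a_S2 + 1/15*a_S3 + 7/15*a_S4 + 1/15*a_S5
  a_S2 = 1/15*a_S0 + 8/15*a_S1 + 2/15*a_S2 + 1/15*a_S3 + 2/15*a_S4 + 1/15*a_S5
  a_S3 = 7/15*a_S0 + 1/15*a_S1 + 0*a_S2 + 2/5*a_S3 + 1/15*a_S4 + 0*a_S5
  a_S4 = 1/5*a_S0 + 2/15*a_S1 + 2/15*a_S2 + 2/15*a_S3 + 1/15*a_S4 + 1/3*a_S5

Substituting a_S0 = 1 and a_S5 = 0, rearrange to (I - Q) a = r where r[i] = P(i -> S0):
  [1, -1/3, -1/15, -7/15] . (a_S1, a_S2, a_S3, a_S4) = 1/15
  [-8/15, 13/15, -1/15, -2/15] . (a_S1, a_S2, a_S3, a_S4) = 1/15
  [-1/15, 0, 3/5, -1/15] . (a_S1, a_S2, a_S3, a_S4) = 7/15
  [-2/15, -2/15, -2/15, 14/15] . (a_S1, a_S2, a_S3, a_S4) = 1/5

Solving yields:
  a_S1 = 8351/15308
  a_S2 = 4273/7654
  a_S3 = 3421/3827
  a_S4 = 7649/15308

Starting state is S1, so the absorption probability is a_S1 = 8351/15308.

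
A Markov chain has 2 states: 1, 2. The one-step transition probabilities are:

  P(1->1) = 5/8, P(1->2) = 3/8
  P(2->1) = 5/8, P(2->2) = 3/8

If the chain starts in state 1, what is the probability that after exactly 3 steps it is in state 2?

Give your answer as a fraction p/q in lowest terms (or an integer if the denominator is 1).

Answer: 3/8

Derivation:
Computing P^3 by repeated multiplication:
P^1 =
  1: [5/8, 3/8]
  2: [5/8, 3/8]
P^2 =
  1: [5/8, 3/8]
  2: [5/8, 3/8]
P^3 =
  1: [5/8, 3/8]
  2: [5/8, 3/8]

(P^3)[1 -> 2] = 3/8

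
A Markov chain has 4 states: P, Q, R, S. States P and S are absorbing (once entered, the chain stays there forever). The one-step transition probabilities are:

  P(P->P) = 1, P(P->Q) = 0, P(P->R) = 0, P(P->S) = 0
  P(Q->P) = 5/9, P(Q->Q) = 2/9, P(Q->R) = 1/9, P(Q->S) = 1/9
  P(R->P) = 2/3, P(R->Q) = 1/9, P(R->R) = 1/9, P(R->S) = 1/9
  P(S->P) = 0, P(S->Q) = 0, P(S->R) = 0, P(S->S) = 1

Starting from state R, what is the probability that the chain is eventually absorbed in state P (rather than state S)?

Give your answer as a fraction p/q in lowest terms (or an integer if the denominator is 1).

Answer: 47/55

Derivation:
Let a_i = P(absorbed in P | start in state i).
Boundary conditions: a_P = 1, a_S = 0.
For each transient state i, a_i = sum_j P(i->j) * a_j:
  a_Q = 5/9*a_P + 2/9*a_Q + 1/9*a_R + 1/9*a_S
  a_R = 2/3*a_P + 1/9*a_Q + 1/9*a_R + 1/9*a_S

Substituting a_P = 1 and a_S = 0, rearrange to (I - Q) a = r where r[i] = P(i -> P):
  [7/9, -1/9] . (a_Q, a_R) = 5/9
  [-1/9, 8/9] . (a_Q, a_R) = 2/3

Solving yields:
  a_Q = 46/55
  a_R = 47/55

Starting state is R, so the absorption probability is a_R = 47/55.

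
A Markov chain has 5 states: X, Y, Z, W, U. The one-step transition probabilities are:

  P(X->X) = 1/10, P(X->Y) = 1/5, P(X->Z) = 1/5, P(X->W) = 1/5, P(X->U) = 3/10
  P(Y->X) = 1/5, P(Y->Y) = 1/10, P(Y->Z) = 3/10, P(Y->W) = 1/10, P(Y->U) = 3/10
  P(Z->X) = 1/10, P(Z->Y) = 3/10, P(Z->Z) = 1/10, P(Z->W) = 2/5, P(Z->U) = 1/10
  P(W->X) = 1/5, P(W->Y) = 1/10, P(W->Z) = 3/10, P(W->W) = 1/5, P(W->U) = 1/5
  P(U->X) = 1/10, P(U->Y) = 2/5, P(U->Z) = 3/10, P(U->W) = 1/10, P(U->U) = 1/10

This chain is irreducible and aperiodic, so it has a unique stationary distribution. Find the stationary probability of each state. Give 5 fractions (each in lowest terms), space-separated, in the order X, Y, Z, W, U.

The stationary distribution satisfies pi = pi * P, i.e.:
  pi_X = 1/10*pi_X + 1/5*pi_Y + 1/10*pi_Z + 1/5*pi_W + 1/10*pi_U
  pi_Y = 1/5*pi_X + 1/10*pi_Y + 3/10*pi_Z + 1/10*pi_W + 2/5*pi_U
  pi_Z = 1/5*pi_X + 3/10*pi_Y + 1/10*pi_Z + 3/10*pi_W + 3/10*pi_U
  pi_W = 1/5*pi_X + 1/10*pi_Y + 2/5*pi_Z + 1/5*pi_W + 1/10*pi_U
  pi_U = 3/10*pi_X + 3/10*pi_Y + 1/10*pi_Z + 1/5*pi_W + 1/10*pi_U
with normalization: pi_X + pi_Y + pi_Z + pi_W + pi_U = 1.

Using the first 4 balance equations plus normalization, the linear system A*pi = b is:
  [-9/10, 1/5, 1/10, 1/5, 1/10] . pi = 0
  [1/5, -9/10, 3/10, 1/10, 2/5] . pi = 0
  [1/5, 3/10, -9/10, 3/10, 3/10] . pi = 0
  [1/5, 1/10, 2/5, -4/5, 1/10] . pi = 0
  [1, 1, 1, 1, 1] . pi = 1

Solving yields:
  pi_X = 673/4719
  pi_Y = 3112/14157
  pi_Z = 3371/14157
  pi_W = 2921/14157
  pi_U = 2734/14157

Verification (pi * P):
  673/4719*1/10 + 3112/14157*1/5 + 3371/14157*1/10 + 2921/14157*1/5 + 2734/14157*1/10 = 673/4719 = pi_X  (ok)
  673/4719*1/5 + 3112/14157*1/10 + 3371/14157*3/10 + 2921/14157*1/10 + 2734/14157*2/5 = 3112/14157 = pi_Y  (ok)
  673/4719*1/5 + 3112/14157*3/10 + 3371/14157*1/10 + 2921/14157*3/10 + 2734/14157*3/10 = 3371/14157 = pi_Z  (ok)
  673/4719*1/5 + 3112/14157*1/10 + 3371/14157*2/5 + 2921/14157*1/5 + 2734/14157*1/10 = 2921/14157 = pi_W  (ok)
  673/4719*3/10 + 3112/14157*3/10 + 3371/14157*1/10 + 2921/14157*1/5 + 2734/14157*1/10 = 2734/14157 = pi_U  (ok)

Answer: 673/4719 3112/14157 3371/14157 2921/14157 2734/14157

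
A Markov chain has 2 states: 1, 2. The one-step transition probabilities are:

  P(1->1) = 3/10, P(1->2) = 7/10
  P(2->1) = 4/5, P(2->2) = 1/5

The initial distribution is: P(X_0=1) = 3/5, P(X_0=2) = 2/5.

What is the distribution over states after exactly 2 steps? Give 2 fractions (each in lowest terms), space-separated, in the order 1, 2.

Propagating the distribution step by step (d_{t+1} = d_t * P):
d_0 = (1=3/5, 2=2/5)
  d_1[1] = 3/5*3/10 + 2/5*4/5 = 1/2
  d_1[2] = 3/5*7/10 + 2/5*1/5 = 1/2
d_1 = (1=1/2, 2=1/2)
  d_2[1] = 1/2*3/10 + 1/2*4/5 = 11/20
  d_2[2] = 1/2*7/10 + 1/2*1/5 = 9/20
d_2 = (1=11/20, 2=9/20)

Answer: 11/20 9/20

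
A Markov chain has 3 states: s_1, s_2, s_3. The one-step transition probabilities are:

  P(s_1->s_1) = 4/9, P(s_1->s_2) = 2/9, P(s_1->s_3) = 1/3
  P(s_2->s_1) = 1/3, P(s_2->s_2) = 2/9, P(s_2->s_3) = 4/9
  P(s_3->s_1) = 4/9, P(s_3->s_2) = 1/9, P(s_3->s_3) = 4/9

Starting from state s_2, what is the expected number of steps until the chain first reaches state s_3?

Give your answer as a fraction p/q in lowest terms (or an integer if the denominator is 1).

Answer: 72/29

Derivation:
Let h_i = expected steps to first reach s_3 from state i.
Boundary: h_s_3 = 0.
First-step equations for the other states:
  h_s_1 = 1 + 4/9*h_s_1 + 2/9*h_s_2 + 1/3*h_s_3
  h_s_2 = 1 + 1/3*h_s_1 + 2/9*h_s_2 + 4/9*h_s_3

Substituting h_s_3 = 0 and rearranging gives the linear system (I - Q) h = 1:
  [5/9, -2/9] . (h_s_1, h_s_2) = 1
  [-1/3, 7/9] . (h_s_1, h_s_2) = 1

Solving yields:
  h_s_1 = 81/29
  h_s_2 = 72/29

Starting state is s_2, so the expected hitting time is h_s_2 = 72/29.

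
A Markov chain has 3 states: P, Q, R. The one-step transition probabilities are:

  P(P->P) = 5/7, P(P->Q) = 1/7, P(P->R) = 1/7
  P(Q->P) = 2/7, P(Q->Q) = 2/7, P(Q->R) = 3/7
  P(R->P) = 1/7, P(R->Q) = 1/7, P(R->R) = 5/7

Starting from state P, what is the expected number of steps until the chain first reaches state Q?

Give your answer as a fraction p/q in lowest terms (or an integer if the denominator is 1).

Let h_i = expected steps to first reach Q from state i.
Boundary: h_Q = 0.
First-step equations for the other states:
  h_P = 1 + 5/7*h_P + 1/7*h_Q + 1/7*h_R
  h_R = 1 + 1/7*h_P + 1/7*h_Q + 5/7*h_R

Substituting h_Q = 0 and rearranging gives the linear system (I - Q) h = 1:
  [2/7, -1/7] . (h_P, h_R) = 1
  [-1/7, 2/7] . (h_P, h_R) = 1

Solving yields:
  h_P = 7
  h_R = 7

Starting state is P, so the expected hitting time is h_P = 7.

Answer: 7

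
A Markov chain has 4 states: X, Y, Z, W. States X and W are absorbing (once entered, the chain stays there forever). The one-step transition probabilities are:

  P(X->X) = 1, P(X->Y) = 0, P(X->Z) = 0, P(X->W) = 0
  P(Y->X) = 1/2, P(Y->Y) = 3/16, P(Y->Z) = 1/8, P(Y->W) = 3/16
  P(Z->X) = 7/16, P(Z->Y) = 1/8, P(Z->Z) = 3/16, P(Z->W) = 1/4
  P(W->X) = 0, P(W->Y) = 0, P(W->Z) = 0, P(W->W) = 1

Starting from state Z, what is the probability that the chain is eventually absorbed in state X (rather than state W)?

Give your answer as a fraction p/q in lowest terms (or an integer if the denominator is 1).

Answer: 107/165

Derivation:
Let a_i = P(absorbed in X | start in state i).
Boundary conditions: a_X = 1, a_W = 0.
For each transient state i, a_i = sum_j P(i->j) * a_j:
  a_Y = 1/2*a_X + 3/16*a_Y + 1/8*a_Z + 3/16*a_W
  a_Z = 7/16*a_X + 1/8*a_Y + 3/16*a_Z + 1/4*a_W

Substituting a_X = 1 and a_W = 0, rearrange to (I - Q) a = r where r[i] = P(i -> X):
  [13/16, -1/8] . (a_Y, a_Z) = 1/2
  [-1/8, 13/16] . (a_Y, a_Z) = 7/16

Solving yields:
  a_Y = 118/165
  a_Z = 107/165

Starting state is Z, so the absorption probability is a_Z = 107/165.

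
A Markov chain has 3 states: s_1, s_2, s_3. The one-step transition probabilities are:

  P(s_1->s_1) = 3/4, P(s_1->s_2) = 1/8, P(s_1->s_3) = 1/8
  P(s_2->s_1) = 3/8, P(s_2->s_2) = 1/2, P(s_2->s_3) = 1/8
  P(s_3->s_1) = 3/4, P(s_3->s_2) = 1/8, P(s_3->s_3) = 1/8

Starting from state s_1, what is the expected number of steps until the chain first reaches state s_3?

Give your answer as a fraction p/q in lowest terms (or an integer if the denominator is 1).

Answer: 8

Derivation:
Let h_i = expected steps to first reach s_3 from state i.
Boundary: h_s_3 = 0.
First-step equations for the other states:
  h_s_1 = 1 + 3/4*h_s_1 + 1/8*h_s_2 + 1/8*h_s_3
  h_s_2 = 1 + 3/8*h_s_1 + 1/2*h_s_2 + 1/8*h_s_3

Substituting h_s_3 = 0 and rearranging gives the linear system (I - Q) h = 1:
  [1/4, -1/8] . (h_s_1, h_s_2) = 1
  [-3/8, 1/2] . (h_s_1, h_s_2) = 1

Solving yields:
  h_s_1 = 8
  h_s_2 = 8

Starting state is s_1, so the expected hitting time is h_s_1 = 8.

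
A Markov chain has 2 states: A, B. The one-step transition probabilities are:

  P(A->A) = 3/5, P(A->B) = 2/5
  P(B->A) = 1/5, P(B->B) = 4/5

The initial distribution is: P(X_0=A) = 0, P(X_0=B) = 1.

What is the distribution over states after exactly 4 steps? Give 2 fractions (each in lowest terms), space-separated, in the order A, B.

Propagating the distribution step by step (d_{t+1} = d_t * P):
d_0 = (A=0, B=1)
  d_1[A] = 0*3/5 + 1*1/5 = 1/5
  d_1[B] = 0*2/5 + 1*4/5 = 4/5
d_1 = (A=1/5, B=4/5)
  d_2[A] = 1/5*3/5 + 4/5*1/5 = 7/25
  d_2[B] = 1/5*2/5 + 4/5*4/5 = 18/25
d_2 = (A=7/25, B=18/25)
  d_3[A] = 7/25*3/5 + 18/25*1/5 = 39/125
  d_3[B] = 7/25*2/5 + 18/25*4/5 = 86/125
d_3 = (A=39/125, B=86/125)
  d_4[A] = 39/125*3/5 + 86/125*1/5 = 203/625
  d_4[B] = 39/125*2/5 + 86/125*4/5 = 422/625
d_4 = (A=203/625, B=422/625)

Answer: 203/625 422/625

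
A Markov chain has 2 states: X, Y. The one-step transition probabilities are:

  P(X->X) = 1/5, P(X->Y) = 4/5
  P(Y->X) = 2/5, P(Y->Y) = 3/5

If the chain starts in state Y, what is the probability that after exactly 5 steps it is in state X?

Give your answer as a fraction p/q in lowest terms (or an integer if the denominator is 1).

Computing P^5 by repeated multiplication:
P^1 =
  X: [1/5, 4/5]
  Y: [2/5, 3/5]
P^2 =
  X: [9/25, 16/25]
  Y: [8/25, 17/25]
P^3 =
  X: [41/125, 84/125]
  Y: [42/125, 83/125]
P^4 =
  X: [209/625, 416/625]
  Y: [208/625, 417/625]
P^5 =
  X: [1041/3125, 2084/3125]
  Y: [1042/3125, 2083/3125]

(P^5)[Y -> X] = 1042/3125

Answer: 1042/3125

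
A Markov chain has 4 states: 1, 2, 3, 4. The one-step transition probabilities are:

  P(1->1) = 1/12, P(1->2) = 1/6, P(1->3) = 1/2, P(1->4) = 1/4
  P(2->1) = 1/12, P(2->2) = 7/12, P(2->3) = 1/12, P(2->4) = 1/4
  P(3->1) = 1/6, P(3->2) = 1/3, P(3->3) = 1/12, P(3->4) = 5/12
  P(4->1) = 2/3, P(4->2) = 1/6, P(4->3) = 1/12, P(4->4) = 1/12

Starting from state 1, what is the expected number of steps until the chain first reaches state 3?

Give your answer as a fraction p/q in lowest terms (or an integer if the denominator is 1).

Answer: 24/7

Derivation:
Let h_i = expected steps to first reach 3 from state i.
Boundary: h_3 = 0.
First-step equations for the other states:
  h_1 = 1 + 1/12*h_1 + 1/6*h_2 + 1/2*h_3 + 1/4*h_4
  h_2 = 1 + 1/12*h_1 + 7/12*h_2 + 1/12*h_3 + 1/4*h_4
  h_4 = 1 + 2/3*h_1 + 1/6*h_2 + 1/12*h_3 + 1/12*h_4

Substituting h_3 = 0 and rearranging gives the linear system (I - Q) h = 1:
  [11/12, -1/6, -1/4] . (h_1, h_2, h_4) = 1
  [-1/12, 5/12, -1/4] . (h_1, h_2, h_4) = 1
  [-2/3, -1/6, 11/12] . (h_1, h_2, h_4) = 1

Solving yields:
  h_1 = 24/7
  h_2 = 288/49
  h_4 = 228/49

Starting state is 1, so the expected hitting time is h_1 = 24/7.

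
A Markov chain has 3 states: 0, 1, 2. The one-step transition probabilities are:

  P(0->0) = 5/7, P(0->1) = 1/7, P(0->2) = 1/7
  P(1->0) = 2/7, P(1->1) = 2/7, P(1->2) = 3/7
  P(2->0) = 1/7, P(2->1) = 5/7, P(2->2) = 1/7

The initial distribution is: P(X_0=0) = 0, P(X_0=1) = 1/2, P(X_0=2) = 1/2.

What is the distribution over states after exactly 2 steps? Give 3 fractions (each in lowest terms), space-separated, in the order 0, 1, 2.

Propagating the distribution step by step (d_{t+1} = d_t * P):
d_0 = (0=0, 1=1/2, 2=1/2)
  d_1[0] = 0*5/7 + 1/2*2/7 + 1/2*1/7 = 3/14
  d_1[1] = 0*1/7 + 1/2*2/7 + 1/2*5/7 = 1/2
  d_1[2] = 0*1/7 + 1/2*3/7 + 1/2*1/7 = 2/7
d_1 = (0=3/14, 1=1/2, 2=2/7)
  d_2[0] = 3/14*5/7 + 1/2*2/7 + 2/7*1/7 = 33/98
  d_2[1] = 3/14*1/7 + 1/2*2/7 + 2/7*5/7 = 37/98
  d_2[2] = 3/14*1/7 + 1/2*3/7 + 2/7*1/7 = 2/7
d_2 = (0=33/98, 1=37/98, 2=2/7)

Answer: 33/98 37/98 2/7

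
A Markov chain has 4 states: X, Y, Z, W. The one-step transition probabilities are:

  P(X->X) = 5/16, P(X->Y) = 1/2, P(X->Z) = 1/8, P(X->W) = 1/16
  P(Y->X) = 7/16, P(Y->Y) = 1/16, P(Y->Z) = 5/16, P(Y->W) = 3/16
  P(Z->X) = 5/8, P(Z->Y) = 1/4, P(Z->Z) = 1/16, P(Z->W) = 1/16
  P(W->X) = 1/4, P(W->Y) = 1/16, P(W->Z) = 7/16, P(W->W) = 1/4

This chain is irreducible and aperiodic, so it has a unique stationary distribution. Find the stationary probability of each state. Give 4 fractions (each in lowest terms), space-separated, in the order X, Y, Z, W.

Answer: 2221/5517 1525/5517 1112/5517 659/5517

Derivation:
The stationary distribution satisfies pi = pi * P, i.e.:
  pi_X = 5/16*pi_X + 7/16*pi_Y + 5/8*pi_Z + 1/4*pi_W
  pi_Y = 1/2*pi_X + 1/16*pi_Y + 1/4*pi_Z + 1/16*pi_W
  pi_Z = 1/8*pi_X + 5/16*pi_Y + 1/16*pi_Z + 7/16*pi_W
  pi_W = 1/16*pi_X + 3/16*pi_Y + 1/16*pi_Z + 1/4*pi_W
with normalization: pi_X + pi_Y + pi_Z + pi_W = 1.

Using the first 3 balance equations plus normalization, the linear system A*pi = b is:
  [-11/16, 7/16, 5/8, 1/4] . pi = 0
  [1/2, -15/16, 1/4, 1/16] . pi = 0
  [1/8, 5/16, -15/16, 7/16] . pi = 0
  [1, 1, 1, 1] . pi = 1

Solving yields:
  pi_X = 2221/5517
  pi_Y = 1525/5517
  pi_Z = 1112/5517
  pi_W = 659/5517

Verification (pi * P):
  2221/5517*5/16 + 1525/5517*7/16 + 1112/5517*5/8 + 659/5517*1/4 = 2221/5517 = pi_X  (ok)
  2221/5517*1/2 + 1525/5517*1/16 + 1112/5517*1/4 + 659/5517*1/16 = 1525/5517 = pi_Y  (ok)
  2221/5517*1/8 + 1525/5517*5/16 + 1112/5517*1/16 + 659/5517*7/16 = 1112/5517 = pi_Z  (ok)
  2221/5517*1/16 + 1525/5517*3/16 + 1112/5517*1/16 + 659/5517*1/4 = 659/5517 = pi_W  (ok)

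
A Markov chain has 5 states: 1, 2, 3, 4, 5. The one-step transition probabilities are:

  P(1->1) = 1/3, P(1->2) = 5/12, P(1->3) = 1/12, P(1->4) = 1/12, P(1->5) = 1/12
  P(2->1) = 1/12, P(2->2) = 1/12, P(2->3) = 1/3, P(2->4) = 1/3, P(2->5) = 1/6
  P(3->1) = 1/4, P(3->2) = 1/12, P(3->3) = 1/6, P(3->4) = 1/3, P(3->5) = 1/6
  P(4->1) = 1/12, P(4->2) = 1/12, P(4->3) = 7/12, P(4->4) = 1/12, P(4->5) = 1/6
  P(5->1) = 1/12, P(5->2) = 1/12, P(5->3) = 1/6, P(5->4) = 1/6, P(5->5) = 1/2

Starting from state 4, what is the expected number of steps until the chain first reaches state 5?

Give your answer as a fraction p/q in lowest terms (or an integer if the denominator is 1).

Let h_i = expected steps to first reach 5 from state i.
Boundary: h_5 = 0.
First-step equations for the other states:
  h_1 = 1 + 1/3*h_1 + 5/12*h_2 + 1/12*h_3 + 1/12*h_4 + 1/12*h_5
  h_2 = 1 + 1/12*h_1 + 1/12*h_2 + 1/3*h_3 + 1/3*h_4 + 1/6*h_5
  h_3 = 1 + 1/4*h_1 + 1/12*h_2 + 1/6*h_3 + 1/3*h_4 + 1/6*h_5
  h_4 = 1 + 1/12*h_1 + 1/12*h_2 + 7/12*h_3 + 1/12*h_4 + 1/6*h_5

Substituting h_5 = 0 and rearranging gives the linear system (I - Q) h = 1:
  [2/3, -5/12, -1/12, -1/12] . (h_1, h_2, h_3, h_4) = 1
  [-1/12, 11/12, -1/3, -1/3] . (h_1, h_2, h_3, h_4) = 1
  [-1/4, -1/12, 5/6, -1/3] . (h_1, h_2, h_3, h_4) = 1
  [-1/12, -1/12, -7/12, 11/12] . (h_1, h_2, h_3, h_4) = 1

Solving yields:
  h_1 = 4416/607
  h_2 = 3996/607
  h_3 = 4056/607
  h_4 = 4008/607

Starting state is 4, so the expected hitting time is h_4 = 4008/607.

Answer: 4008/607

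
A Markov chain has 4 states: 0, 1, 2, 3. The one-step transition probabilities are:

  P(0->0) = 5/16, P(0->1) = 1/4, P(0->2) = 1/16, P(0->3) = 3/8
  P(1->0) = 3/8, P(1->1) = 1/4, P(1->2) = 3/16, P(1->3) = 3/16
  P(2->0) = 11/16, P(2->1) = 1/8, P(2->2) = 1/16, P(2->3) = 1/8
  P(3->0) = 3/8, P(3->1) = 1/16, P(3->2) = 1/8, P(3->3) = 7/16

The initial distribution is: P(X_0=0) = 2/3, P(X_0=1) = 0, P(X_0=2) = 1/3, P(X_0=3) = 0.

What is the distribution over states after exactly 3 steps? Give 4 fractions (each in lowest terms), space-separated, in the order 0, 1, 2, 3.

Propagating the distribution step by step (d_{t+1} = d_t * P):
d_0 = (0=2/3, 1=0, 2=1/3, 3=0)
  d_1[0] = 2/3*5/16 + 0*3/8 + 1/3*11/16 + 0*3/8 = 7/16
  d_1[1] = 2/3*1/4 + 0*1/4 + 1/3*1/8 + 0*1/16 = 5/24
  d_1[2] = 2/3*1/16 + 0*3/16 + 1/3*1/16 + 0*1/8 = 1/16
  d_1[3] = 2/3*3/8 + 0*3/16 + 1/3*1/8 + 0*7/16 = 7/24
d_1 = (0=7/16, 1=5/24, 2=1/16, 3=7/24)
  d_2[0] = 7/16*5/16 + 5/24*3/8 + 1/16*11/16 + 7/24*3/8 = 47/128
  d_2[1] = 7/16*1/4 + 5/24*1/4 + 1/16*1/8 + 7/24*1/16 = 3/16
  d_2[2] = 7/16*1/16 + 5/24*3/16 + 1/16*1/16 + 7/24*1/8 = 41/384
  d_2[3] = 7/16*3/8 + 5/24*3/16 + 1/16*1/8 + 7/24*7/16 = 65/192
d_2 = (0=47/128, 1=3/16, 2=41/384, 3=65/192)
  d_3[0] = 47/128*5/16 + 3/16*3/8 + 41/384*11/16 + 65/192*3/8 = 37/96
  d_3[1] = 47/128*1/4 + 3/16*1/4 + 41/384*1/8 + 65/192*1/16 = 133/768
  d_3[2] = 47/128*1/16 + 3/16*3/16 + 41/384*1/16 + 65/192*1/8 = 329/3072
  d_3[3] = 47/128*3/8 + 3/16*3/16 + 41/384*1/8 + 65/192*7/16 = 1027/3072
d_3 = (0=37/96, 1=133/768, 2=329/3072, 3=1027/3072)

Answer: 37/96 133/768 329/3072 1027/3072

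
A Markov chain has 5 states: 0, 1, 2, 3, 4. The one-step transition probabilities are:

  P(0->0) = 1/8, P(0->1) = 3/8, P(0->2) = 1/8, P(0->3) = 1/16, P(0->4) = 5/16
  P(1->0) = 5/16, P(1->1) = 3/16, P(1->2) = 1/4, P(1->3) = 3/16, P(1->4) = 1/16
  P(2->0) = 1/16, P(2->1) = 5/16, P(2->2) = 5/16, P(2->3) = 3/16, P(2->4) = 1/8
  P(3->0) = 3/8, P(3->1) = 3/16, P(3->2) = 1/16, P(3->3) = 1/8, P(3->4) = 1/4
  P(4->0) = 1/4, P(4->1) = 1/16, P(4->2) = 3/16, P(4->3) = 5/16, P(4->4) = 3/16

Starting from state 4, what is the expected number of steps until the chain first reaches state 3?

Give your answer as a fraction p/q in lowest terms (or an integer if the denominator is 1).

Answer: 944/199

Derivation:
Let h_i = expected steps to first reach 3 from state i.
Boundary: h_3 = 0.
First-step equations for the other states:
  h_0 = 1 + 1/8*h_0 + 3/8*h_1 + 1/8*h_2 + 1/16*h_3 + 5/16*h_4
  h_1 = 1 + 5/16*h_0 + 3/16*h_1 + 1/4*h_2 + 3/16*h_3 + 1/16*h_4
  h_2 = 1 + 1/16*h_0 + 5/16*h_1 + 5/16*h_2 + 3/16*h_3 + 1/8*h_4
  h_4 = 1 + 1/4*h_0 + 1/16*h_1 + 3/16*h_2 + 5/16*h_3 + 3/16*h_4

Substituting h_3 = 0 and rearranging gives the linear system (I - Q) h = 1:
  [7/8, -3/8, -1/8, -5/16] . (h_0, h_1, h_2, h_4) = 1
  [-5/16, 13/16, -1/4, -1/16] . (h_0, h_1, h_2, h_4) = 1
  [-1/16, -5/16, 11/16, -1/8] . (h_0, h_1, h_2, h_4) = 1
  [-1/4, -1/16, -3/16, 13/16] . (h_0, h_1, h_2, h_4) = 1

Solving yields:
  h_0 = 22640/3781
  h_1 = 21008/3781
  h_2 = 1072/199
  h_4 = 944/199

Starting state is 4, so the expected hitting time is h_4 = 944/199.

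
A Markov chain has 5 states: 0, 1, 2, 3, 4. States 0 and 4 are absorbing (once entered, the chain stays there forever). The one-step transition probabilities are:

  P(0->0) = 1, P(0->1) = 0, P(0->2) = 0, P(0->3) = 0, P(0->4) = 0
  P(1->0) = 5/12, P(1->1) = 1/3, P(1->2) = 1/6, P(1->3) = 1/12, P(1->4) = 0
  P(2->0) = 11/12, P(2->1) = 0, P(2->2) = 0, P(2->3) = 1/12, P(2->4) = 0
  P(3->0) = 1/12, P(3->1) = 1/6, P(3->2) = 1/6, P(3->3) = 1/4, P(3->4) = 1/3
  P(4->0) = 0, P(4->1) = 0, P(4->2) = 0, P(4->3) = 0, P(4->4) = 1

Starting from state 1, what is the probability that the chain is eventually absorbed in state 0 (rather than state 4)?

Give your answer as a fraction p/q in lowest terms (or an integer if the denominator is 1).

Let a_i = P(absorbed in 0 | start in state i).
Boundary conditions: a_0 = 1, a_4 = 0.
For each transient state i, a_i = sum_j P(i->j) * a_j:
  a_1 = 5/12*a_0 + 1/3*a_1 + 1/6*a_2 + 1/12*a_3 + 0*a_4
  a_2 = 11/12*a_0 + 0*a_1 + 0*a_2 + 1/12*a_3 + 0*a_4
  a_3 = 1/12*a_0 + 1/6*a_1 + 1/6*a_2 + 1/4*a_3 + 1/3*a_4

Substituting a_0 = 1 and a_4 = 0, rearrange to (I - Q) a = r where r[i] = P(i -> 0):
  [2/3, -1/6, -1/12] . (a_1, a_2, a_3) = 5/12
  [0, 1, -1/12] . (a_1, a_2, a_3) = 11/12
  [-1/6, -1/6, 3/4] . (a_1, a_2, a_3) = 1/12

Solving yields:
  a_1 = 191/205
  a_2 = 197/205
  a_3 = 109/205

Starting state is 1, so the absorption probability is a_1 = 191/205.

Answer: 191/205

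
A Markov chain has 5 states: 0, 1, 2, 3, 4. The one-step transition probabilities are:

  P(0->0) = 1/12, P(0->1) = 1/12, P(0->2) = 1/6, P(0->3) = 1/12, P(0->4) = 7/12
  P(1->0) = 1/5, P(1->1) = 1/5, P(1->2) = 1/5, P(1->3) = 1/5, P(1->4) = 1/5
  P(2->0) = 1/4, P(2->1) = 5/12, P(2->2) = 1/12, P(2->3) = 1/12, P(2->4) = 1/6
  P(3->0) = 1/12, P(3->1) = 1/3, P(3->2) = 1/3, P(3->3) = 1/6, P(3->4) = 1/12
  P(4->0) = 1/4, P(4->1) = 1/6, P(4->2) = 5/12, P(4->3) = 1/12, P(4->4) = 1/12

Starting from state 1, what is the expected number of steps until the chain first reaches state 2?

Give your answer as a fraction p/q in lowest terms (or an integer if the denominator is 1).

Let h_i = expected steps to first reach 2 from state i.
Boundary: h_2 = 0.
First-step equations for the other states:
  h_0 = 1 + 1/12*h_0 + 1/12*h_1 + 1/6*h_2 + 1/12*h_3 + 7/12*h_4
  h_1 = 1 + 1/5*h_0 + 1/5*h_1 + 1/5*h_2 + 1/5*h_3 + 1/5*h_4
  h_3 = 1 + 1/12*h_0 + 1/3*h_1 + 1/3*h_2 + 1/6*h_3 + 1/12*h_4
  h_4 = 1 + 1/4*h_0 + 1/6*h_1 + 5/12*h_2 + 1/12*h_3 + 1/12*h_4

Substituting h_2 = 0 and rearranging gives the linear system (I - Q) h = 1:
  [11/12, -1/12, -1/12, -7/12] . (h_0, h_1, h_3, h_4) = 1
  [-1/5, 4/5, -1/5, -1/5] . (h_0, h_1, h_3, h_4) = 1
  [-1/12, -1/3, 5/6, -1/12] . (h_0, h_1, h_3, h_4) = 1
  [-1/4, -1/6, -1/12, 11/12] . (h_0, h_1, h_3, h_4) = 1

Solving yields:
  h_0 = 10411/2794
  h_1 = 484/127
  h_3 = 4761/1397
  h_4 = 8689/2794

Starting state is 1, so the expected hitting time is h_1 = 484/127.

Answer: 484/127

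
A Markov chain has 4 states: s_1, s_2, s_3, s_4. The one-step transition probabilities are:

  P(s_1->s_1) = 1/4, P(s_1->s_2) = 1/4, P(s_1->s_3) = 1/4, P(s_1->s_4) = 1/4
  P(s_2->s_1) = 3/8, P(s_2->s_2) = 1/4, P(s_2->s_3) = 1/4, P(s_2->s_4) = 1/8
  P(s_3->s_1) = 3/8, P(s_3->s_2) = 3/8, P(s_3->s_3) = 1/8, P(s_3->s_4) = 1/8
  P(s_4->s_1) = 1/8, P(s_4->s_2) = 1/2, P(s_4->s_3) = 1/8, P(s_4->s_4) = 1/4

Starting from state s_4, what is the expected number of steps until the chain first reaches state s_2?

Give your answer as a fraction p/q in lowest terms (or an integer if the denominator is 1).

Answer: 108/47

Derivation:
Let h_i = expected steps to first reach s_2 from state i.
Boundary: h_s_2 = 0.
First-step equations for the other states:
  h_s_1 = 1 + 1/4*h_s_1 + 1/4*h_s_2 + 1/4*h_s_3 + 1/4*h_s_4
  h_s_3 = 1 + 3/8*h_s_1 + 3/8*h_s_2 + 1/8*h_s_3 + 1/8*h_s_4
  h_s_4 = 1 + 1/8*h_s_1 + 1/2*h_s_2 + 1/8*h_s_3 + 1/4*h_s_4

Substituting h_s_2 = 0 and rearranging gives the linear system (I - Q) h = 1:
  [3/4, -1/4, -1/4] . (h_s_1, h_s_3, h_s_4) = 1
  [-3/8, 7/8, -1/8] . (h_s_1, h_s_3, h_s_4) = 1
  [-1/8, -1/8, 3/4] . (h_s_1, h_s_3, h_s_4) = 1

Solving yields:
  h_s_1 = 142/47
  h_s_3 = 130/47
  h_s_4 = 108/47

Starting state is s_4, so the expected hitting time is h_s_4 = 108/47.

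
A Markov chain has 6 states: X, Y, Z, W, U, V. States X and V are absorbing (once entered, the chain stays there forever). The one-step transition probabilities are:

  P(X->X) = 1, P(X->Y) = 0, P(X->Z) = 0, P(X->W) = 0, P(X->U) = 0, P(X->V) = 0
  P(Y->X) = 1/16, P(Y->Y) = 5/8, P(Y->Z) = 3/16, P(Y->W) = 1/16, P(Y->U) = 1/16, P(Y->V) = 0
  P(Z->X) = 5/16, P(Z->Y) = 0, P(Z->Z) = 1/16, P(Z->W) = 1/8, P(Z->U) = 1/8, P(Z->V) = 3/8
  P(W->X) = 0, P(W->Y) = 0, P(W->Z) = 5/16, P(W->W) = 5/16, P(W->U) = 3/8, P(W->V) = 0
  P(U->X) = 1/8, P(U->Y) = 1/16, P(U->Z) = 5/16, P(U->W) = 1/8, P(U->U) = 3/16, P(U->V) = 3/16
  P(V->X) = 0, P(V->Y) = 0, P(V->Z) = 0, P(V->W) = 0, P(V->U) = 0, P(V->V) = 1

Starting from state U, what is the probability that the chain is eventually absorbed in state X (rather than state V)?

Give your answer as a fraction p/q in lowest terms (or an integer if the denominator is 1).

Answer: 1385/3171

Derivation:
Let a_i = P(absorbed in X | start in state i).
Boundary conditions: a_X = 1, a_V = 0.
For each transient state i, a_i = sum_j P(i->j) * a_j:
  a_Y = 1/16*a_X + 5/8*a_Y + 3/16*a_Z + 1/16*a_W + 1/16*a_U + 0*a_V
  a_Z = 5/16*a_X + 0*a_Y + 1/16*a_Z + 1/8*a_W + 1/8*a_U + 3/8*a_V
  a_W = 0*a_X + 0*a_Y + 5/16*a_Z + 5/16*a_W + 3/8*a_U + 0*a_V
  a_U = 1/8*a_X + 1/16*a_Y + 5/16*a_Z + 1/8*a_W + 3/16*a_U + 3/16*a_V

Substituting a_X = 1 and a_V = 0, rearrange to (I - Q) a = r where r[i] = P(i -> X):
  [3/8, -3/16, -1/16, -1/16] . (a_Y, a_Z, a_W, a_U) = 1/16
  [0, 15/16, -1/8, -1/8] . (a_Y, a_Z, a_W, a_U) = 5/16
  [0, -5/16, 11/16, -3/8] . (a_Y, a_Z, a_W, a_U) = 0
  [-1/16, -5/16, -1/8, 13/16] . (a_Y, a_Z, a_W, a_U) = 1/8

Solving yields:
  a_Y = 244/453
  a_Z = 1429/3171
  a_W = 1405/3171
  a_U = 1385/3171

Starting state is U, so the absorption probability is a_U = 1385/3171.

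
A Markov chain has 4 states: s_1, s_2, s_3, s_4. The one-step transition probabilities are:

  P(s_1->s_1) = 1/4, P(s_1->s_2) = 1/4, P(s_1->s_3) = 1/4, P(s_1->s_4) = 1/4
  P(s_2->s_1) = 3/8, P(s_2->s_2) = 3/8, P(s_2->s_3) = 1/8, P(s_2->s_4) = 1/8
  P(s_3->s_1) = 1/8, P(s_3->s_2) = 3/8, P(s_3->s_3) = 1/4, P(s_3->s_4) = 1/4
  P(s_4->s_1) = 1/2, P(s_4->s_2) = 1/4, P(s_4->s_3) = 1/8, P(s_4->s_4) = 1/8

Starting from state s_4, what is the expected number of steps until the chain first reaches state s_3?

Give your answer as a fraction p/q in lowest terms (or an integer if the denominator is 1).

Let h_i = expected steps to first reach s_3 from state i.
Boundary: h_s_3 = 0.
First-step equations for the other states:
  h_s_1 = 1 + 1/4*h_s_1 + 1/4*h_s_2 + 1/4*h_s_3 + 1/4*h_s_4
  h_s_2 = 1 + 3/8*h_s_1 + 3/8*h_s_2 + 1/8*h_s_3 + 1/8*h_s_4
  h_s_4 = 1 + 1/2*h_s_1 + 1/4*h_s_2 + 1/8*h_s_3 + 1/8*h_s_4

Substituting h_s_3 = 0 and rearranging gives the linear system (I - Q) h = 1:
  [3/4, -1/4, -1/4] . (h_s_1, h_s_2, h_s_4) = 1
  [-3/8, 5/8, -1/8] . (h_s_1, h_s_2, h_s_4) = 1
  [-1/2, -1/4, 7/8] . (h_s_1, h_s_2, h_s_4) = 1

Solving yields:
  h_s_1 = 21/4
  h_s_2 = 71/12
  h_s_4 = 35/6

Starting state is s_4, so the expected hitting time is h_s_4 = 35/6.

Answer: 35/6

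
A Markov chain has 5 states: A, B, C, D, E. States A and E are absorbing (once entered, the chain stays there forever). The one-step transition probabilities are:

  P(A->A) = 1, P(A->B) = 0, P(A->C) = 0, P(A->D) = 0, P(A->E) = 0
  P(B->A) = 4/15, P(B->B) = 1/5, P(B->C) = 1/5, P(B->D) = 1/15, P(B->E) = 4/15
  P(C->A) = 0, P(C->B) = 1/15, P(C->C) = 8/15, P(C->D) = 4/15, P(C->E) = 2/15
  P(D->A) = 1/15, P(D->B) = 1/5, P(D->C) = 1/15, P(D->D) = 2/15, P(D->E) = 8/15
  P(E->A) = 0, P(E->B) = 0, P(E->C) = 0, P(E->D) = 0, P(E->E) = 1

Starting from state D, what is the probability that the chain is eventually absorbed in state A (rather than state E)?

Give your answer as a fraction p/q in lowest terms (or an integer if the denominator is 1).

Let a_i = P(absorbed in A | start in state i).
Boundary conditions: a_A = 1, a_E = 0.
For each transient state i, a_i = sum_j P(i->j) * a_j:
  a_B = 4/15*a_A + 1/5*a_B + 1/5*a_C + 1/15*a_D + 4/15*a_E
  a_C = 0*a_A + 1/15*a_B + 8/15*a_C + 4/15*a_D + 2/15*a_E
  a_D = 1/15*a_A + 1/5*a_B + 1/15*a_C + 2/15*a_D + 8/15*a_E

Substituting a_A = 1 and a_E = 0, rearrange to (I - Q) a = r where r[i] = P(i -> A):
  [4/5, -1/5, -1/15] . (a_B, a_C, a_D) = 4/15
  [-1/15, 7/15, -4/15] . (a_B, a_C, a_D) = 0
  [-1/5, -1/15, 13/15] . (a_B, a_C, a_D) = 1/15

Solving yields:
  a_B = 367/947
  a_C = 149/947
  a_D = 169/947

Starting state is D, so the absorption probability is a_D = 169/947.

Answer: 169/947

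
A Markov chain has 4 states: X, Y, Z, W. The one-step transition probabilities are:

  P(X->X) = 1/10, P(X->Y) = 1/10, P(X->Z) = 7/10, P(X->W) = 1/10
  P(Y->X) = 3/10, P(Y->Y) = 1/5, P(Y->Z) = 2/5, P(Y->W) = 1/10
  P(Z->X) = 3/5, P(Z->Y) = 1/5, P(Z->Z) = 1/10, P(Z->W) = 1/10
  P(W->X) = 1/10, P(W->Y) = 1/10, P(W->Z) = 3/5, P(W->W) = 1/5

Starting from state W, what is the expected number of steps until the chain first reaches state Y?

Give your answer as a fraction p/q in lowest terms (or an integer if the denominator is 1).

Let h_i = expected steps to first reach Y from state i.
Boundary: h_Y = 0.
First-step equations for the other states:
  h_X = 1 + 1/10*h_X + 1/10*h_Y + 7/10*h_Z + 1/10*h_W
  h_Z = 1 + 3/5*h_X + 1/5*h_Y + 1/10*h_Z + 1/10*h_W
  h_W = 1 + 1/10*h_X + 1/10*h_Y + 3/5*h_Z + 1/5*h_W

Substituting h_Y = 0 and rearranging gives the linear system (I - Q) h = 1:
  [9/10, -7/10, -1/10] . (h_X, h_Z, h_W) = 1
  [-3/5, 9/10, -1/10] . (h_X, h_Z, h_W) = 1
  [-1/10, -3/5, 4/5] . (h_X, h_Z, h_W) = 1

Solving yields:
  h_X = 720/103
  h_Z = 675/103
  h_W = 725/103

Starting state is W, so the expected hitting time is h_W = 725/103.

Answer: 725/103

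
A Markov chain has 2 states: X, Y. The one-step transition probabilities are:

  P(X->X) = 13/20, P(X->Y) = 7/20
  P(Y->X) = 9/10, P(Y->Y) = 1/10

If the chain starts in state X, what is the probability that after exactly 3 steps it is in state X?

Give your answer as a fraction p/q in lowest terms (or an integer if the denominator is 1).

Computing P^3 by repeated multiplication:
P^1 =
  X: [13/20, 7/20]
  Y: [9/10, 1/10]
P^2 =
  X: [59/80, 21/80]
  Y: [27/40, 13/40]
P^3 =
  X: [229/320, 91/320]
  Y: [117/160, 43/160]

(P^3)[X -> X] = 229/320

Answer: 229/320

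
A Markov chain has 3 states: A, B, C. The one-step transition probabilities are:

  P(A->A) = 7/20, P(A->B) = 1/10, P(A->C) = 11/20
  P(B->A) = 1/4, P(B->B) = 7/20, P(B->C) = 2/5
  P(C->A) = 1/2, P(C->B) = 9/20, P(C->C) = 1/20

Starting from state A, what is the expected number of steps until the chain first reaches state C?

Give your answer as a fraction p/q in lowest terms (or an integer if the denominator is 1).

Let h_i = expected steps to first reach C from state i.
Boundary: h_C = 0.
First-step equations for the other states:
  h_A = 1 + 7/20*h_A + 1/10*h_B + 11/20*h_C
  h_B = 1 + 1/4*h_A + 7/20*h_B + 2/5*h_C

Substituting h_C = 0 and rearranging gives the linear system (I - Q) h = 1:
  [13/20, -1/10] . (h_A, h_B) = 1
  [-1/4, 13/20] . (h_A, h_B) = 1

Solving yields:
  h_A = 100/53
  h_B = 120/53

Starting state is A, so the expected hitting time is h_A = 100/53.

Answer: 100/53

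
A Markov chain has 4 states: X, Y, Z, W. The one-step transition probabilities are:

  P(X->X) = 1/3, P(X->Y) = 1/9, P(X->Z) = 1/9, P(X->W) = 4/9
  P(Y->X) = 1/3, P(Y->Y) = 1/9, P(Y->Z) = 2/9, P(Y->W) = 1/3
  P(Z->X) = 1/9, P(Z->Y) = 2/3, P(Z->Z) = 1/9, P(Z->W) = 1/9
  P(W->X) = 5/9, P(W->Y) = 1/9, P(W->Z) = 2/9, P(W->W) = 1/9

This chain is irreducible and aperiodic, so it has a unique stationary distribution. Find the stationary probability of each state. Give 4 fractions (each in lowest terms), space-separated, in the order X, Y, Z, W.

Answer: 169/472 191/944 155/944 65/236

Derivation:
The stationary distribution satisfies pi = pi * P, i.e.:
  pi_X = 1/3*pi_X + 1/3*pi_Y + 1/9*pi_Z + 5/9*pi_W
  pi_Y = 1/9*pi_X + 1/9*pi_Y + 2/3*pi_Z + 1/9*pi_W
  pi_Z = 1/9*pi_X + 2/9*pi_Y + 1/9*pi_Z + 2/9*pi_W
  pi_W = 4/9*pi_X + 1/3*pi_Y + 1/9*pi_Z + 1/9*pi_W
with normalization: pi_X + pi_Y + pi_Z + pi_W = 1.

Using the first 3 balance equations plus normalization, the linear system A*pi = b is:
  [-2/3, 1/3, 1/9, 5/9] . pi = 0
  [1/9, -8/9, 2/3, 1/9] . pi = 0
  [1/9, 2/9, -8/9, 2/9] . pi = 0
  [1, 1, 1, 1] . pi = 1

Solving yields:
  pi_X = 169/472
  pi_Y = 191/944
  pi_Z = 155/944
  pi_W = 65/236

Verification (pi * P):
  169/472*1/3 + 191/944*1/3 + 155/944*1/9 + 65/236*5/9 = 169/472 = pi_X  (ok)
  169/472*1/9 + 191/944*1/9 + 155/944*2/3 + 65/236*1/9 = 191/944 = pi_Y  (ok)
  169/472*1/9 + 191/944*2/9 + 155/944*1/9 + 65/236*2/9 = 155/944 = pi_Z  (ok)
  169/472*4/9 + 191/944*1/3 + 155/944*1/9 + 65/236*1/9 = 65/236 = pi_W  (ok)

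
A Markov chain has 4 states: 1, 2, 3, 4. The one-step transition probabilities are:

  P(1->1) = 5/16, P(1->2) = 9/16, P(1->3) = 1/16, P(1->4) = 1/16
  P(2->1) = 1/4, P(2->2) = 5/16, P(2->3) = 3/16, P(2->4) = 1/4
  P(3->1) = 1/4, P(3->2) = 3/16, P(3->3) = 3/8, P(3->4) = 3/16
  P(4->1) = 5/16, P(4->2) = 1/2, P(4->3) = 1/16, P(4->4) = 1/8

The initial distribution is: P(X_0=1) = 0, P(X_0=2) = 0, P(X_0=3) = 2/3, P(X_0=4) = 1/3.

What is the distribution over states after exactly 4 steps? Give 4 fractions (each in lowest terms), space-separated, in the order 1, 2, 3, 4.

Propagating the distribution step by step (d_{t+1} = d_t * P):
d_0 = (1=0, 2=0, 3=2/3, 4=1/3)
  d_1[1] = 0*5/16 + 0*1/4 + 2/3*1/4 + 1/3*5/16 = 13/48
  d_1[2] = 0*9/16 + 0*5/16 + 2/3*3/16 + 1/3*1/2 = 7/24
  d_1[3] = 0*1/16 + 0*3/16 + 2/3*3/8 + 1/3*1/16 = 13/48
  d_1[4] = 0*1/16 + 0*1/4 + 2/3*3/16 + 1/3*1/8 = 1/6
d_1 = (1=13/48, 2=7/24, 3=13/48, 4=1/6)
  d_2[1] = 13/48*5/16 + 7/24*1/4 + 13/48*1/4 + 1/6*5/16 = 71/256
  d_2[2] = 13/48*9/16 + 7/24*5/16 + 13/48*3/16 + 1/6*1/2 = 145/384
  d_2[3] = 13/48*1/16 + 7/24*3/16 + 13/48*3/8 + 1/6*1/16 = 47/256
  d_2[4] = 13/48*1/16 + 7/24*1/4 + 13/48*3/16 + 1/6*1/8 = 31/192
d_2 = (1=71/256, 2=145/384, 3=47/256, 4=31/192)
  d_3[1] = 71/256*5/16 + 145/384*1/4 + 47/256*1/4 + 31/192*5/16 = 3409/12288
  d_3[2] = 71/256*9/16 + 145/384*5/16 + 47/256*3/16 + 31/192*1/2 = 797/2048
  d_3[3] = 71/256*1/16 + 145/384*3/16 + 47/256*3/8 + 31/192*1/16 = 2053/12288
  d_3[4] = 71/256*1/16 + 145/384*1/4 + 47/256*3/16 + 31/192*1/8 = 511/3072
d_3 = (1=3409/12288, 2=797/2048, 3=2053/12288, 4=511/3072)
  d_4[1] = 3409/12288*5/16 + 797/2048*1/4 + 2053/12288*1/4 + 511/3072*5/16 = 54605/196608
  d_4[2] = 3409/12288*9/16 + 797/2048*5/16 + 2053/12288*3/16 + 511/3072*1/2 = 38551/98304
  d_4[3] = 3409/12288*1/16 + 797/2048*3/16 + 2053/12288*3/8 + 511/3072*1/16 = 32117/196608
  d_4[4] = 3409/12288*1/16 + 797/2048*1/4 + 2053/12288*3/16 + 511/3072*1/8 = 683/4096
d_4 = (1=54605/196608, 2=38551/98304, 3=32117/196608, 4=683/4096)

Answer: 54605/196608 38551/98304 32117/196608 683/4096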